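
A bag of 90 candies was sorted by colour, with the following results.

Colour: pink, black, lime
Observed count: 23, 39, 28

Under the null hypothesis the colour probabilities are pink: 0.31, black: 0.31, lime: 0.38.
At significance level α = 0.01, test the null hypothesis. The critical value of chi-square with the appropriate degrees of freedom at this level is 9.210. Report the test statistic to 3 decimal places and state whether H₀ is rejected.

6.401; do not reject

Expected counts E_i = n·p_i: 90×0.31 = 27.9, 90×0.31 = 27.9, 90×0.38 = 34.2.
pink: (23 − 27.9)²/27.9 = 24.01/27.9 = 0.8606
black: (39 − 27.9)²/27.9 = 123.21/27.9 = 4.4161
lime: (28 − 34.2)²/34.2 = 38.44/34.2 = 1.1240
Sum = 6.401
df = 2. Since 6.401 < 9.210, we do not reject H₀.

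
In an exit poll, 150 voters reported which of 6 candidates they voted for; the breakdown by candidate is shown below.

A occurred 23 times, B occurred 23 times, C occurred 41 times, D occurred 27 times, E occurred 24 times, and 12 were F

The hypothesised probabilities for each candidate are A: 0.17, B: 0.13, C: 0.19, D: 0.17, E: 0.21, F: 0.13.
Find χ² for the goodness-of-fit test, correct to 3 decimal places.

11.114

Expected counts E_i = n·p_i: 150×0.17 = 25.5, 150×0.13 = 19.5, 150×0.19 = 28.5, 150×0.17 = 25.5, 150×0.21 = 31.5, 150×0.13 = 19.5.
χ² = (23−25.5)²/25.5 + (23−19.5)²/19.5 + (41−28.5)²/28.5 + (27−25.5)²/25.5 + (24−31.5)²/31.5 + (12−19.5)²/19.5
   = 0.2451 + 0.6282 + 5.4825 + 0.0882 + 1.7857 + 2.8846
Sum = 11.114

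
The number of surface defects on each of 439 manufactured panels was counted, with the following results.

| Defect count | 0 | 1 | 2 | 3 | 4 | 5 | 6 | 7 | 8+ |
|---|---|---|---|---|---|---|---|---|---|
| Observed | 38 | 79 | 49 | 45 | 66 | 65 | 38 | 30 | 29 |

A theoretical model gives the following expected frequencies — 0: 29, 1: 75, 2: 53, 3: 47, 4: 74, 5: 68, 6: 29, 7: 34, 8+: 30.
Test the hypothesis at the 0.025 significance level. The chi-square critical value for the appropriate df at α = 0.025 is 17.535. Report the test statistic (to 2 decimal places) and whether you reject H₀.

cat         O        E   (O−E)²/E
0          38       29      2.793
1          79       75      0.213
2          49       53      0.302
3          45       47      0.085
4          66       74      0.865
5          65       68      0.132
6          38       29      2.793
7          30       34      0.471
8+         29       30      0.033
Sum = 7.69
df = 8. Since 7.69 < 17.535, we do not reject H₀.

7.69; do not reject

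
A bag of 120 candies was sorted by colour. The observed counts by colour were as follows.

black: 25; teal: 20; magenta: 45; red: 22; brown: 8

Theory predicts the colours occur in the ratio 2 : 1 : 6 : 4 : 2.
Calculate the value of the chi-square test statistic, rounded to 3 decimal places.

Ratio total = 15. Expected counts: 120×2/15 = 16, 120×1/15 = 8, 120×6/15 = 48, 120×4/15 = 32, 120×2/15 = 16.
cat          O        E   (O−E)²/E
black       25       16     5.0625
teal        20        8    18.0000
magenta     45       48     0.1875
red         22       32     3.1250
brown        8       16     4.0000
Sum = 30.375

30.375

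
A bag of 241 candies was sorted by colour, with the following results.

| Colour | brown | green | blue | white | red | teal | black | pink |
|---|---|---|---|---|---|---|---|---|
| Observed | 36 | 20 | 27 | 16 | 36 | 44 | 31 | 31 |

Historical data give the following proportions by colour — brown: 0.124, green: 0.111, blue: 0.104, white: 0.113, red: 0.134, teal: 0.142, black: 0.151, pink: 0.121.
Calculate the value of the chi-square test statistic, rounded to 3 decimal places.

Expected counts E_i = n·p_i: 241×0.124 = 29.884, 241×0.111 = 26.751, 241×0.104 = 25.064, 241×0.113 = 27.233, 241×0.134 = 32.294, 241×0.142 = 34.222, 241×0.151 = 36.391, 241×0.121 = 29.161.
cat         O        E   (O−E)²/E
brown      36   29.884     1.2517
green      20   26.751     1.7037
blue       27   25.064     0.1495
white      16   27.233     4.6334
red        36   32.294     0.4253
teal       44   34.222     2.7938
black      31   36.391     0.7986
pink       31   29.161     0.1160
Sum = 11.872

11.872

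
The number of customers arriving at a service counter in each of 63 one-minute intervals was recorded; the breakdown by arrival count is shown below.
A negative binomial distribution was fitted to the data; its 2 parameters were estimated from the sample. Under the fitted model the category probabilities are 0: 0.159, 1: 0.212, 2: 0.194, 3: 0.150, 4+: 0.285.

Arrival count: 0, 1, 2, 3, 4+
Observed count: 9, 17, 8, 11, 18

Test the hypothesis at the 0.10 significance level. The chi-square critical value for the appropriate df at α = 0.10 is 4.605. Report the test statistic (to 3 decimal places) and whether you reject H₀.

Expected counts E_i = n·p_i: 63×0.159 = 10.017, 63×0.212 = 13.356, 63×0.194 = 12.222, 63×0.150 = 9.45, 63×0.285 = 17.955.
χ² = (9−10.017)²/10.017 + (17−13.356)²/13.356 + (8−12.222)²/12.222 + (11−9.45)²/9.45 + (18−17.955)²/17.955
   = 0.1033 + 0.9942 + 1.4585 + 0.2542 + 0.0001
Sum = 2.810
df = 2. Since 2.810 < 4.605, we do not reject H₀.

2.810; do not reject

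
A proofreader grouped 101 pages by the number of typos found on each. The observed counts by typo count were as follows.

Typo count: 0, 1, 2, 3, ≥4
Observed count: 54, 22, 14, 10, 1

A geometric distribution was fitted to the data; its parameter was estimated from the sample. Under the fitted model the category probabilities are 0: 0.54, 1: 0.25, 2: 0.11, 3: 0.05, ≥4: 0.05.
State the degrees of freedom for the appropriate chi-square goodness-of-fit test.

3

There are k = 5 categories and 1 parameter estimated from the data, so df = 5 − 1 − 1 = 3.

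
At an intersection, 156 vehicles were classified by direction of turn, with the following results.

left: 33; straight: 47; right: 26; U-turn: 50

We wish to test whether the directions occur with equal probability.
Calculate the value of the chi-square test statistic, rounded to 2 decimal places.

Expected count for each of the 4 categories: 156/4 = 39.
left: (33 − 39)²/39 = 36/39 = 0.923
straight: (47 − 39)²/39 = 64/39 = 1.641
right: (26 − 39)²/39 = 169/39 = 4.333
U-turn: (50 − 39)²/39 = 121/39 = 3.103
Sum = 10.00

10.00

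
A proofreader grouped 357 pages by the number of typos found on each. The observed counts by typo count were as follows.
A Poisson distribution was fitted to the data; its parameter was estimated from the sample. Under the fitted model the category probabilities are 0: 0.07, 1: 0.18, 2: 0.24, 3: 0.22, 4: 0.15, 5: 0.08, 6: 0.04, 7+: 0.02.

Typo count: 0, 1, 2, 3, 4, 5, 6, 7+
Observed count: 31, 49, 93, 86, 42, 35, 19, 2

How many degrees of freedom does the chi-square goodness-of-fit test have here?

There are k = 8 categories and 1 parameter estimated from the data, so df = 8 − 1 − 1 = 6.

6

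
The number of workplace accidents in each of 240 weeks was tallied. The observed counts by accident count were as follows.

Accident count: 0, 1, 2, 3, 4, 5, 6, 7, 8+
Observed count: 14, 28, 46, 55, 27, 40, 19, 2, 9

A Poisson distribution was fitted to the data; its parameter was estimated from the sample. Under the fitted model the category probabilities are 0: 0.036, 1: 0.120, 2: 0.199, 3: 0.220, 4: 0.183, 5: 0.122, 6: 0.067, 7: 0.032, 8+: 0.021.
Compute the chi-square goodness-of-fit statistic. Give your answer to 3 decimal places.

Expected counts E_i = n·p_i: 240×0.036 = 8.64, 240×0.120 = 28.8, 240×0.199 = 47.76, 240×0.220 = 52.8, 240×0.183 = 43.92, 240×0.122 = 29.28, 240×0.067 = 16.08, 240×0.032 = 7.68, 240×0.021 = 5.04.
χ² = (14−8.64)²/8.64 + (28−28.8)²/28.8 + (46−47.76)²/47.76 + (55−52.8)²/52.8 + (27−43.92)²/43.92 + (40−29.28)²/29.28 + (19−16.08)²/16.08 + (2−7.68)²/7.68 + (9−5.04)²/5.04
   = 3.3252 + 0.0222 + 0.0649 + 0.0917 + 6.5184 + 3.9248 + 0.5302 + 4.2008 + 3.1114
Sum = 21.790

21.790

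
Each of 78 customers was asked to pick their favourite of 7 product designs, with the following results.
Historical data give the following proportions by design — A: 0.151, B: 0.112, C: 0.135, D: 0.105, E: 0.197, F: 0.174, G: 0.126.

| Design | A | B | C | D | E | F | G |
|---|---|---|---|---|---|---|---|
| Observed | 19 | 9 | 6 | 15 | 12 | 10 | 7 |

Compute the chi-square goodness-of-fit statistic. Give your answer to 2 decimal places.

14.54

Expected counts E_i = n·p_i: 78×0.151 = 11.778, 78×0.112 = 8.736, 78×0.135 = 10.53, 78×0.105 = 8.19, 78×0.197 = 15.366, 78×0.174 = 13.572, 78×0.126 = 9.828.
cat         O        E   (O−E)²/E
A          19   11.778      4.428
B           9    8.736      0.008
C           6    10.53      1.949
D          15     8.19      5.663
E          12   15.366      0.737
F          10   13.572      0.940
G           7    9.828      0.814
Sum = 14.54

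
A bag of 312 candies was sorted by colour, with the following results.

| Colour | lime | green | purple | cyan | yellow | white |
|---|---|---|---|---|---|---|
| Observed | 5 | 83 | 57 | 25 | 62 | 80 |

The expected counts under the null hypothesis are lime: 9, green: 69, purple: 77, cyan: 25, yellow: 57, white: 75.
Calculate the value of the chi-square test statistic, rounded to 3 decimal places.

10.585

χ² = (5−9)²/9 + (83−69)²/69 + (57−77)²/77 + (25−25)²/25 + (62−57)²/57 + (80−75)²/75
   = 1.7778 + 2.8406 + 5.1948 + 0.0000 + 0.4386 + 0.3333
Sum = 10.585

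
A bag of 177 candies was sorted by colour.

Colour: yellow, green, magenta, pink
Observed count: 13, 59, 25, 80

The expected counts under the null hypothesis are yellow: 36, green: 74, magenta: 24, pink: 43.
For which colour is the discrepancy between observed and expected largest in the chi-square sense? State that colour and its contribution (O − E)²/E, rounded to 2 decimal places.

yellow: (13 − 36)²/36 = 529/36 = 14.694
green: (59 − 74)²/74 = 225/74 = 3.041
magenta: (25 − 24)²/24 = 1/24 = 0.042
pink: (80 − 43)²/43 = 1369/43 = 31.837
The largest term is for pink: 31.84.

pink, 31.84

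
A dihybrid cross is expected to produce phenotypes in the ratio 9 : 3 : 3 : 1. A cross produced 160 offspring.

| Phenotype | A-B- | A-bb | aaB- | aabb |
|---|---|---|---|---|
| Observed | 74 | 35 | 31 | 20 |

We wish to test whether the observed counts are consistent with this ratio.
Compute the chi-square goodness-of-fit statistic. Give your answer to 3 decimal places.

13.711

Ratio total = 16. Expected counts: 160×9/16 = 90, 160×3/16 = 30, 160×3/16 = 30, 160×1/16 = 10.
A-B-: (74 − 90)²/90 = 256/90 = 2.8444
A-bb: (35 − 30)²/30 = 25/30 = 0.8333
aaB-: (31 − 30)²/30 = 1/30 = 0.0333
aabb: (20 − 10)²/10 = 100/10 = 10.0000
Sum = 13.711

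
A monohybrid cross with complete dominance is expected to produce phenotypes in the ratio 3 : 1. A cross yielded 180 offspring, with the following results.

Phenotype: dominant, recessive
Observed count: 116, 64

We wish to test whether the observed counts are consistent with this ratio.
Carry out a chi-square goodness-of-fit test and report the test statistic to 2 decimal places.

Ratio total = 4. Expected counts: 180×3/4 = 135, 180×1/4 = 45.
χ² = (116−135)²/135 + (64−45)²/45
   = 2.674 + 8.022
Sum = 10.70

10.70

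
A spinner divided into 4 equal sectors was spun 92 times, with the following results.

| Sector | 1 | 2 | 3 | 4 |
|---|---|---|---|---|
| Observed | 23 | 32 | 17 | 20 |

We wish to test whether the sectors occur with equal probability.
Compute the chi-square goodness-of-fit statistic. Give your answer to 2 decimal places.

Expected count for each of the 4 categories: 92/4 = 23.
χ² = (23−23)²/23 + (32−23)²/23 + (17−23)²/23 + (20−23)²/23
   = 0.000 + 3.522 + 1.565 + 0.391
Sum = 5.48

5.48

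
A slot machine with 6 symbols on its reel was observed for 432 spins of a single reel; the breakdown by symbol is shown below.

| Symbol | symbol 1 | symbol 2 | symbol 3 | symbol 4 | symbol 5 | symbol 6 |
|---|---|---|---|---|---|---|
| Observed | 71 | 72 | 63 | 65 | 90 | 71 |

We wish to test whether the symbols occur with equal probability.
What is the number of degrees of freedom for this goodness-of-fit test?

There are k = 6 categories and no parameters were estimated from the data, so df = 6 − 1 = 5.

5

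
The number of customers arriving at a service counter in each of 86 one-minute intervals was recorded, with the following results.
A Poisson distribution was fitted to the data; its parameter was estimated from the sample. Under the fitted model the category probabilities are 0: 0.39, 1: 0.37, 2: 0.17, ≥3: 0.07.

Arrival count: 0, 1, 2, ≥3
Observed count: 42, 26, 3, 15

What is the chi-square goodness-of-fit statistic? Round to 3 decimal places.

Expected counts E_i = n·p_i: 86×0.39 = 33.54, 86×0.37 = 31.82, 86×0.17 = 14.62, 86×0.07 = 6.02.
cat         O        E   (O−E)²/E
0          42    33.54     2.1339
1          26    31.82     1.0645
2           3    14.62     9.2356
≥3         15     6.02    13.3954
Sum = 25.829

25.829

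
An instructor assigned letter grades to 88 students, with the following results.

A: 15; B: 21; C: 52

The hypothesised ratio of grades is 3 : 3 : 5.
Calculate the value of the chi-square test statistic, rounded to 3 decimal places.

Ratio total = 11. Expected counts: 88×3/11 = 24, 88×3/11 = 24, 88×5/11 = 40.
A: (15 − 24)²/24 = 81/24 = 3.3750
B: (21 − 24)²/24 = 9/24 = 0.3750
C: (52 − 40)²/40 = 144/40 = 3.6000
Sum = 7.350

7.350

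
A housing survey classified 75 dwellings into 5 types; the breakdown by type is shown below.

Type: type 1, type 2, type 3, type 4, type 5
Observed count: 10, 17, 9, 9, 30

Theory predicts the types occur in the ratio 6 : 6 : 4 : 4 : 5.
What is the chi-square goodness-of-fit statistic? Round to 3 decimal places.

20.111

Ratio total = 25. Expected counts: 75×6/25 = 18, 75×6/25 = 18, 75×4/25 = 12, 75×4/25 = 12, 75×5/25 = 15.
type 1: (10 − 18)²/18 = 64/18 = 3.5556
type 2: (17 − 18)²/18 = 1/18 = 0.0556
type 3: (9 − 12)²/12 = 9/12 = 0.7500
type 4: (9 − 12)²/12 = 9/12 = 0.7500
type 5: (30 − 15)²/15 = 225/15 = 15.0000
Sum = 20.111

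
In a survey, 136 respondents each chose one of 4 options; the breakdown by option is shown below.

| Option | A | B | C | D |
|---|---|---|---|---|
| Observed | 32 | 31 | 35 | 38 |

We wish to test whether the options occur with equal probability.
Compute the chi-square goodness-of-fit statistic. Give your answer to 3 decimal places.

0.882

Under H₀ each category has probability 1/4, so each expected count is 136/4 = 34.
A: (32 − 34)²/34 = 4/34 = 0.1176
B: (31 − 34)²/34 = 9/34 = 0.2647
C: (35 − 34)²/34 = 1/34 = 0.0294
D: (38 − 34)²/34 = 16/34 = 0.4706
Sum = 0.882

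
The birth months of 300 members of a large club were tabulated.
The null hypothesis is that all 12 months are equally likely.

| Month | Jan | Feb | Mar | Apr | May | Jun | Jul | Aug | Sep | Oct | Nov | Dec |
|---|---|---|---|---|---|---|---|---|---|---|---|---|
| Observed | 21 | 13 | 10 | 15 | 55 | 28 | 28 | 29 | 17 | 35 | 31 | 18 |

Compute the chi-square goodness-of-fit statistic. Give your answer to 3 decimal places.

Under H₀ each category has probability 1/12, so each expected count is 300/12 = 25.
cat         O        E   (O−E)²/E
Jan        21       25     0.6400
Feb        13       25     5.7600
Mar        10       25     9.0000
Apr        15       25     4.0000
May        55       25    36.0000
Jun        28       25     0.3600
Jul        28       25     0.3600
Aug        29       25     0.6400
Sep        17       25     2.5600
Oct        35       25     4.0000
Nov        31       25     1.4400
Dec        18       25     1.9600
Sum = 66.720

66.720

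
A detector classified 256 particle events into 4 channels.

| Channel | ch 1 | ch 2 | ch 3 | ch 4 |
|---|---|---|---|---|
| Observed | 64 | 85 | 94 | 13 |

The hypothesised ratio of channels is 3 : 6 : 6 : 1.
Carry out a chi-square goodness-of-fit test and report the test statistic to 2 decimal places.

Ratio total = 16. Expected counts: 256×3/16 = 48, 256×6/16 = 96, 256×6/16 = 96, 256×1/16 = 16.
χ² = (64−48)²/48 + (85−96)²/96 + (94−96)²/96 + (13−16)²/16
   = 5.333 + 1.260 + 0.042 + 0.563
Sum = 7.20

7.20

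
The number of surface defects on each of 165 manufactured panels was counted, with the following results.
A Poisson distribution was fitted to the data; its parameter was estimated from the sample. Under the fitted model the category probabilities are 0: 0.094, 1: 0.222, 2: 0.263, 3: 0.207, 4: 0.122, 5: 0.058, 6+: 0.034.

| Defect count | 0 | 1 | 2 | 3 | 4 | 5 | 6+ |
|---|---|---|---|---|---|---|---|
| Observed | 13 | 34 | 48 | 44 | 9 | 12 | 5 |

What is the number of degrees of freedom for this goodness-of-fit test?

5

There are k = 7 categories and 1 parameter estimated from the data, so df = 7 − 1 − 1 = 5.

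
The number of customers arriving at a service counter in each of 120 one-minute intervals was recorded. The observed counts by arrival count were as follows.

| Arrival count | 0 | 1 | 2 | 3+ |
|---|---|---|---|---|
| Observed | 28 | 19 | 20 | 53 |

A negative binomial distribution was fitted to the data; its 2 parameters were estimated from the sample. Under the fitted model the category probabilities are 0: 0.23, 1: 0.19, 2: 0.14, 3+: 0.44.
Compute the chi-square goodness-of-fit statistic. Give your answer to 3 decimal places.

1.249

Expected counts E_i = n·p_i: 120×0.23 = 27.6, 120×0.19 = 22.8, 120×0.14 = 16.8, 120×0.44 = 52.8.
0: (28 − 27.6)²/27.6 = 0.16/27.6 = 0.0058
1: (19 − 22.8)²/22.8 = 14.44/22.8 = 0.6333
2: (20 − 16.8)²/16.8 = 10.24/16.8 = 0.6095
3+: (53 − 52.8)²/52.8 = 0.04/52.8 = 0.0008
Sum = 1.249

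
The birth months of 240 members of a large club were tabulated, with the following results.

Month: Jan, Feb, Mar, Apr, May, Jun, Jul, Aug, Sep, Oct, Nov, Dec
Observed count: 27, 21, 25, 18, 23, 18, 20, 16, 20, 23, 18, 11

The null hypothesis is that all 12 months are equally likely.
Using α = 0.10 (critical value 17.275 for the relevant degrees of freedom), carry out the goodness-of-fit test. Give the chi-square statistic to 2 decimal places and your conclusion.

Expected count for each of the 12 categories: 240/12 = 20.
cat         O        E   (O−E)²/E
Jan        27       20      2.450
Feb        21       20      0.050
Mar        25       20      1.250
Apr        18       20      0.200
May        23       20      0.450
Jun        18       20      0.200
Jul        20       20      0.000
Aug        16       20      0.800
Sep        20       20      0.000
Oct        23       20      0.450
Nov        18       20      0.200
Dec        11       20      4.050
Sum = 10.10
df = 11. Since 10.10 < 17.275, we do not reject H₀.

10.10; do not reject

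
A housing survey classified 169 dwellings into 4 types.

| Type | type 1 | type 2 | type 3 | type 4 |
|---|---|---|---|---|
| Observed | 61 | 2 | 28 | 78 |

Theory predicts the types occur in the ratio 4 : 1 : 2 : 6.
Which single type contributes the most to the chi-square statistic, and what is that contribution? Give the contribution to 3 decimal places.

type 2, 9.308

Ratio total = 13. Expected counts: 169×4/13 = 52, 169×1/13 = 13, 169×2/13 = 26, 169×6/13 = 78.
type 1: (61 − 52)²/52 = 81/52 = 1.5577
type 2: (2 − 13)²/13 = 121/13 = 9.3077
type 3: (28 − 26)²/26 = 4/26 = 0.1538
type 4: (78 − 78)²/78 = 0/78 = 0.0000
The largest term is for type 2: 9.308.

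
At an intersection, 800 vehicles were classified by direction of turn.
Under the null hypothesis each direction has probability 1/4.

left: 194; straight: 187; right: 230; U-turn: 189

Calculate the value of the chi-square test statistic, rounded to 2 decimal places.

Expected count for each of the 4 categories: 800/4 = 200.
cat           O        E   (O−E)²/E
left        194      200      0.180
straight    187      200      0.845
right       230      200      4.500
U-turn      189      200      0.605
Sum = 6.13

6.13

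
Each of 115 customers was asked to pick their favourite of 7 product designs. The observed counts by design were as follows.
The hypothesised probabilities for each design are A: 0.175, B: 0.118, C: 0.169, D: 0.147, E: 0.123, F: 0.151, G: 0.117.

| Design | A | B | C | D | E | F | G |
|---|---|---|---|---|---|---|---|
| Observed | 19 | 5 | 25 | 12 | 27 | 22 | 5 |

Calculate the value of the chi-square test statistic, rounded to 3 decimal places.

26.725

Expected counts E_i = n·p_i: 115×0.175 = 20.125, 115×0.118 = 13.57, 115×0.169 = 19.435, 115×0.147 = 16.905, 115×0.123 = 14.145, 115×0.151 = 17.365, 115×0.117 = 13.455.
A: (19 − 20.125)²/20.125 = 1.265625/20.125 = 0.0629
B: (5 − 13.57)²/13.57 = 73.4449/13.57 = 5.4123
C: (25 − 19.435)²/19.435 = 30.969225/19.435 = 1.5935
D: (12 − 16.905)²/16.905 = 24.059025/16.905 = 1.4232
E: (27 − 14.145)²/14.145 = 165.251025/14.145 = 11.6826
F: (22 − 17.365)²/17.365 = 21.483225/17.365 = 1.2372
G: (5 − 13.455)²/13.455 = 71.487025/13.455 = 5.3130
Sum = 26.725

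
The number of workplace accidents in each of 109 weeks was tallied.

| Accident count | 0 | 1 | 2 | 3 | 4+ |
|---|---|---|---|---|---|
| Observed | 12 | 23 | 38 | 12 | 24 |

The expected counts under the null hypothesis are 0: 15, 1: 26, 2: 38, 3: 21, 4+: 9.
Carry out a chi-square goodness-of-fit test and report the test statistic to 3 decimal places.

0: (12 − 15)²/15 = 9/15 = 0.6000
1: (23 − 26)²/26 = 9/26 = 0.3462
2: (38 − 38)²/38 = 0/38 = 0.0000
3: (12 − 21)²/21 = 81/21 = 3.8571
4+: (24 − 9)²/9 = 225/9 = 25.0000
Sum = 29.803

29.803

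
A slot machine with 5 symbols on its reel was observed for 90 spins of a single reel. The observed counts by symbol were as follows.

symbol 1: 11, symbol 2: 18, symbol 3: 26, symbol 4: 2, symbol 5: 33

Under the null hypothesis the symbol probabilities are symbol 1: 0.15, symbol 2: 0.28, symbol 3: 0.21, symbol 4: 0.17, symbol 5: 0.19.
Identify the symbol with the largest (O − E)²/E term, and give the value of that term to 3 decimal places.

Expected counts E_i = n·p_i: 90×0.15 = 13.5, 90×0.28 = 25.2, 90×0.21 = 18.9, 90×0.17 = 15.3, 90×0.19 = 17.1.
symbol 1: (11 − 13.5)²/13.5 = 6.25/13.5 = 0.4630
symbol 2: (18 − 25.2)²/25.2 = 51.84/25.2 = 2.0571
symbol 3: (26 − 18.9)²/18.9 = 50.41/18.9 = 2.6672
symbol 4: (2 − 15.3)²/15.3 = 176.89/15.3 = 11.5614
symbol 5: (33 − 17.1)²/17.1 = 252.81/17.1 = 14.7842
The largest term is for symbol 5: 14.784.

symbol 5, 14.784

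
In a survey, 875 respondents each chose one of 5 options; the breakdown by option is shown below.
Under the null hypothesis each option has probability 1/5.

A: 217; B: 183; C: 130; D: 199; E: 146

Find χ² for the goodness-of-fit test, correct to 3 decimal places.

Expected count for each of the 5 categories: 875/5 = 175.
χ² = (217−175)²/175 + (183−175)²/175 + (130−175)²/175 + (199−175)²/175 + (146−175)²/175
   = 10.0800 + 0.3657 + 11.5714 + 3.2914 + 4.8057
Sum = 30.114

30.114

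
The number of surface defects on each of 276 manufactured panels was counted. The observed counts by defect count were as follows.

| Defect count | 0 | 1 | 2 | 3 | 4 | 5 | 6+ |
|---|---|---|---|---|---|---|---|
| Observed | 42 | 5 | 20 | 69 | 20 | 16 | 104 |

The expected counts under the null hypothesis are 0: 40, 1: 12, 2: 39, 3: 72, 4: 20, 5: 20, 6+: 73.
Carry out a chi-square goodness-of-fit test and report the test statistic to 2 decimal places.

cat         O        E   (O−E)²/E
0          42       40      0.100
1           5       12      4.083
2          20       39      9.256
3          69       72      0.125
4          20       20      0.000
5          16       20      0.800
6+        104       73     13.164
Sum = 27.53

27.53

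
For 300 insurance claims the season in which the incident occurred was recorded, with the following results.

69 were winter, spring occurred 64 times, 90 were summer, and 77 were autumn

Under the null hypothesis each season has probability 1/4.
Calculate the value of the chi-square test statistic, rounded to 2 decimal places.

5.15

Under H₀ each category has probability 1/4, so each expected count is 300/4 = 75.
cat         O        E   (O−E)²/E
winter     69       75      0.480
spring     64       75      1.613
summer     90       75      3.000
autumn     77       75      0.053
Sum = 5.15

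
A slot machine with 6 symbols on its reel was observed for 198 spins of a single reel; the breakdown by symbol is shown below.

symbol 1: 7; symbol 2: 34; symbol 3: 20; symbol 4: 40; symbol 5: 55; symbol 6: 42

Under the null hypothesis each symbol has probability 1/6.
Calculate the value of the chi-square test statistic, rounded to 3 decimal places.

Expected count for each of the 6 categories: 198/6 = 33.
cat           O        E   (O−E)²/E
symbol 1      7       33    20.4848
symbol 2     34       33     0.0303
symbol 3     20       33     5.1212
symbol 4     40       33     1.4848
symbol 5     55       33    14.6667
symbol 6     42       33     2.4545
Sum = 44.242

44.242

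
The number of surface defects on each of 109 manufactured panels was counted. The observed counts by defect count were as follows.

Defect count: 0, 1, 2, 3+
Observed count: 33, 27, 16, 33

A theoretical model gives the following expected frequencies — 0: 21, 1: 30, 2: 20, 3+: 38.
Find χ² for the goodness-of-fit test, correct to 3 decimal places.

χ² = (33−21)²/21 + (27−30)²/30 + (16−20)²/20 + (33−38)²/38
   = 6.8571 + 0.3000 + 0.8000 + 0.6579
Sum = 8.615

8.615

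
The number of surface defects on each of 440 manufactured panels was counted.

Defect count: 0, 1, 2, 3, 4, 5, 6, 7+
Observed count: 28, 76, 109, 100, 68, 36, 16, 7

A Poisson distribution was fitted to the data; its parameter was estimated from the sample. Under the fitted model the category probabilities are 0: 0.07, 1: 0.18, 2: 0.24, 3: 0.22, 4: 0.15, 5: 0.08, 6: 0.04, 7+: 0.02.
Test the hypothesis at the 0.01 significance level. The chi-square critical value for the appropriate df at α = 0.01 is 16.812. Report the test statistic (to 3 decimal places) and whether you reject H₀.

1.192; do not reject

Expected counts E_i = n·p_i: 440×0.07 = 30.8, 440×0.18 = 79.2, 440×0.24 = 105.6, 440×0.22 = 96.8, 440×0.15 = 66, 440×0.08 = 35.2, 440×0.04 = 17.6, 440×0.02 = 8.8.
0: (28 − 30.8)²/30.8 = 7.84/30.8 = 0.2545
1: (76 − 79.2)²/79.2 = 10.24/79.2 = 0.1293
2: (109 − 105.6)²/105.6 = 11.56/105.6 = 0.1095
3: (100 − 96.8)²/96.8 = 10.24/96.8 = 0.1058
4: (68 − 66)²/66 = 4/66 = 0.0606
5: (36 − 35.2)²/35.2 = 0.64/35.2 = 0.0182
6: (16 − 17.6)²/17.6 = 2.56/17.6 = 0.1455
7+: (7 − 8.8)²/8.8 = 3.24/8.8 = 0.3682
Sum = 1.192
df = 6. Since 1.192 < 16.812, we do not reject H₀.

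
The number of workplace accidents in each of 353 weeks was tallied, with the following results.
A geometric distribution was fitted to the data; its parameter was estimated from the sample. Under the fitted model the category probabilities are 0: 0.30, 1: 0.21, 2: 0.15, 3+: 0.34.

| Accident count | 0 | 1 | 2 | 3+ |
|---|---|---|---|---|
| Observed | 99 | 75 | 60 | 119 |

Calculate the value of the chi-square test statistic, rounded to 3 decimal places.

Expected counts E_i = n·p_i: 353×0.30 = 105.9, 353×0.21 = 74.13, 353×0.15 = 52.95, 353×0.34 = 120.02.
cat         O        E   (O−E)²/E
0          99    105.9     0.4496
1          75    74.13     0.0102
2          60    52.95     0.9387
3+        119   120.02     0.0087
Sum = 1.407

1.407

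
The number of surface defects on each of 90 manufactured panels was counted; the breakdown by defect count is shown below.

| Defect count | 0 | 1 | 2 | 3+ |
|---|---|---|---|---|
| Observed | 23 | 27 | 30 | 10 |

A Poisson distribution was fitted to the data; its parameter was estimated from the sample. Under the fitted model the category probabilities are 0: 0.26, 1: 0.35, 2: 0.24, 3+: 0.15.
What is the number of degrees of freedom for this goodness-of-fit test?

2

There are k = 4 categories and 1 parameter estimated from the data, so df = 4 − 1 − 1 = 2.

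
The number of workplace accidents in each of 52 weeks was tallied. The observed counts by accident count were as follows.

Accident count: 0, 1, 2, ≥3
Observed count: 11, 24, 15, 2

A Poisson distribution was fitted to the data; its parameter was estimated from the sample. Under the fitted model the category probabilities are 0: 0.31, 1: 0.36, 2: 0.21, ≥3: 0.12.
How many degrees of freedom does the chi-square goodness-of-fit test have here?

There are k = 4 categories and 1 parameter estimated from the data, so df = 4 − 1 − 1 = 2.

2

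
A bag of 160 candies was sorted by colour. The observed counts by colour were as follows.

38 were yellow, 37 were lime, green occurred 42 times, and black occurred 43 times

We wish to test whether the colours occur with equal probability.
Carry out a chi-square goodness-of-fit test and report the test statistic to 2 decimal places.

0.65

Expected count for each of the 4 categories: 160/4 = 40.
yellow: (38 − 40)²/40 = 4/40 = 0.100
lime: (37 − 40)²/40 = 9/40 = 0.225
green: (42 − 40)²/40 = 4/40 = 0.100
black: (43 − 40)²/40 = 9/40 = 0.225
Sum = 0.65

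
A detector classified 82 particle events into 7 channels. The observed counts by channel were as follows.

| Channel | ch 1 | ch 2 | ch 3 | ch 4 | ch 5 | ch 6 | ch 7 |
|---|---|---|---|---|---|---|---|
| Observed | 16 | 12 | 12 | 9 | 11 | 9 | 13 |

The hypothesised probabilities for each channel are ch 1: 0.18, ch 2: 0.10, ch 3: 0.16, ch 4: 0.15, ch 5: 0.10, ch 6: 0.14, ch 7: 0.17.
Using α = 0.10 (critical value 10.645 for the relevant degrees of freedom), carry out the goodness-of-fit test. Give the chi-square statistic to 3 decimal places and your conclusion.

4.401; do not reject

Expected counts E_i = n·p_i: 82×0.18 = 14.76, 82×0.10 = 8.2, 82×0.16 = 13.12, 82×0.15 = 12.3, 82×0.10 = 8.2, 82×0.14 = 11.48, 82×0.17 = 13.94.
χ² = (16−14.76)²/14.76 + (12−8.2)²/8.2 + (12−13.12)²/13.12 + (9−12.3)²/12.3 + (11−8.2)²/8.2 + (9−11.48)²/11.48 + (13−13.94)²/13.94
   = 0.1042 + 1.7610 + 0.0956 + 0.8854 + 0.9561 + 0.5357 + 0.0634
Sum = 4.401
df = 6. Since 4.401 < 10.645, we do not reject H₀.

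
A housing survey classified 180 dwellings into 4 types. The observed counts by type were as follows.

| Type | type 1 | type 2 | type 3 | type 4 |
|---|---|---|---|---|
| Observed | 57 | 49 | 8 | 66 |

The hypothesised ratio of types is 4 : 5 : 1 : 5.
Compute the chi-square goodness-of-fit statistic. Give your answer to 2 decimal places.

Ratio total = 15. Expected counts: 180×4/15 = 48, 180×5/15 = 60, 180×1/15 = 12, 180×5/15 = 60.
cat         O        E   (O−E)²/E
type 1     57       48      1.688
type 2     49       60      2.017
type 3      8       12      1.333
type 4     66       60      0.600
Sum = 5.64

5.64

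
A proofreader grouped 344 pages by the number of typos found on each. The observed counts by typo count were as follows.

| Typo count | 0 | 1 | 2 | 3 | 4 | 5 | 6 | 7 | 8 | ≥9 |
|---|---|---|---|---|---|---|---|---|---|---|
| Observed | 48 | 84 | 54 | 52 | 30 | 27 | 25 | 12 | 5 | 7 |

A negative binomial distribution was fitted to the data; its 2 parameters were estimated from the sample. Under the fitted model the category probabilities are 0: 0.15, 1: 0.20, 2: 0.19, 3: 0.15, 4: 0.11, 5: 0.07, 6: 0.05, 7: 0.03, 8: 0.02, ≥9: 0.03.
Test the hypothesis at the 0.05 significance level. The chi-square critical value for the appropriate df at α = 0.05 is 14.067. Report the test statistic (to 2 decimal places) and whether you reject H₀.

12.96; do not reject

Expected counts E_i = n·p_i: 344×0.15 = 51.6, 344×0.20 = 68.8, 344×0.19 = 65.36, 344×0.15 = 51.6, 344×0.11 = 37.84, 344×0.07 = 24.08, 344×0.05 = 17.2, 344×0.03 = 10.32, 344×0.02 = 6.88, 344×0.03 = 10.32.
χ² = (48−51.6)²/51.6 + (84−68.8)²/68.8 + (54−65.36)²/65.36 + (52−51.6)²/51.6 + (30−37.84)²/37.84 + (27−24.08)²/24.08 + (25−17.2)²/17.2 + (12−10.32)²/10.32 + (5−6.88)²/6.88 + (7−10.32)²/10.32
   = 0.251 + 3.358 + 1.974 + 0.003 + 1.624 + 0.354 + 3.537 + 0.273 + 0.514 + 1.068
Sum = 12.96
df = 7. Since 12.96 < 14.067, we do not reject H₀.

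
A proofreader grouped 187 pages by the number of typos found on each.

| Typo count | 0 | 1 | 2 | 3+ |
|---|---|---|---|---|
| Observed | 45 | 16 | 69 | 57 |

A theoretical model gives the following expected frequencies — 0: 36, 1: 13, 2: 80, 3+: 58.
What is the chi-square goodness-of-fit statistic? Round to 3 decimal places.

0: (45 − 36)²/36 = 81/36 = 2.2500
1: (16 − 13)²/13 = 9/13 = 0.6923
2: (69 − 80)²/80 = 121/80 = 1.5125
3+: (57 − 58)²/58 = 1/58 = 0.0172
Sum = 4.472

4.472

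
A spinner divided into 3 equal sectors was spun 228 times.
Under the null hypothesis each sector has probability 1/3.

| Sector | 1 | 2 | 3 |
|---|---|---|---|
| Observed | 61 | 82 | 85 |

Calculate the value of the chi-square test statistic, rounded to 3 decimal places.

4.500

Expected count for each of the 3 categories: 228/3 = 76.
cat         O        E   (O−E)²/E
1          61       76     2.9605
2          82       76     0.4737
3          85       76     1.0658
Sum = 4.500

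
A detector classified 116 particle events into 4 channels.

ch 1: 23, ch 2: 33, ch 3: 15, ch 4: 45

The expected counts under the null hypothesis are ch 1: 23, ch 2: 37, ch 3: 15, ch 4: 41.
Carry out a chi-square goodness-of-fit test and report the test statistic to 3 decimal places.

χ² = (23−23)²/23 + (33−37)²/37 + (15−15)²/15 + (45−41)²/41
   = 0.0000 + 0.4324 + 0.0000 + 0.3902
Sum = 0.823

0.823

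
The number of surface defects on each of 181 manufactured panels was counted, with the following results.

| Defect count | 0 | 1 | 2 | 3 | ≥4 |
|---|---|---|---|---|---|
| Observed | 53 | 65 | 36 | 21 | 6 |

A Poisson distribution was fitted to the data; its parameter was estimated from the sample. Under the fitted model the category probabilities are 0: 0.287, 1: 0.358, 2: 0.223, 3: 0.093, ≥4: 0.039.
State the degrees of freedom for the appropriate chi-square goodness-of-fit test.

3

There are k = 5 categories and 1 parameter estimated from the data, so df = 5 − 1 − 1 = 3.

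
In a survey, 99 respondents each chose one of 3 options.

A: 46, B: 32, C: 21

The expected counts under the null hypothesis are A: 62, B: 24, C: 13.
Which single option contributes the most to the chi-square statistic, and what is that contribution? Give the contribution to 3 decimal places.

C, 4.923

χ² = (46−62)²/62 + (32−24)²/24 + (21−13)²/13
   = 4.1290 + 2.6667 + 4.9231
The largest term is for C: 4.923.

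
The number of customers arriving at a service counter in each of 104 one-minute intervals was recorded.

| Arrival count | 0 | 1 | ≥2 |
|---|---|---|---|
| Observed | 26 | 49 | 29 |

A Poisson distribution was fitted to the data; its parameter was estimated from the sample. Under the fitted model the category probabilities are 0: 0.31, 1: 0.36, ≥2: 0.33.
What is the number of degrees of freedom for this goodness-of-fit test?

There are k = 3 categories and 1 parameter estimated from the data, so df = 3 − 1 − 1 = 1.

1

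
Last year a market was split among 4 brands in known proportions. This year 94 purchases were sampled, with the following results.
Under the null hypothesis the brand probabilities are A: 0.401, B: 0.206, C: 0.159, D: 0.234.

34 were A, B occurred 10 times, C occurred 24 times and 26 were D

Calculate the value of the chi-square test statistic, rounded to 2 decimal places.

Expected counts E_i = n·p_i: 94×0.401 = 37.694, 94×0.206 = 19.364, 94×0.159 = 14.946, 94×0.234 = 21.996.
χ² = (34−37.694)²/37.694 + (10−19.364)²/19.364 + (24−14.946)²/14.946 + (26−21.996)²/21.996
   = 0.362 + 4.528 + 5.485 + 0.729
Sum = 11.10

11.10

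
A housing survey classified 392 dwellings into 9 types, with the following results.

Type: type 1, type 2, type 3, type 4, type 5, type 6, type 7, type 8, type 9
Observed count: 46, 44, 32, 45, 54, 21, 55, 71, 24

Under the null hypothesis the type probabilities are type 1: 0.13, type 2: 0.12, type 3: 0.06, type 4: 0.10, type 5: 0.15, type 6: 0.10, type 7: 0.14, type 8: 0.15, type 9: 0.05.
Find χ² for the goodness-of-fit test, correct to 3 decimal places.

Expected counts E_i = n·p_i: 392×0.13 = 50.96, 392×0.12 = 47.04, 392×0.06 = 23.52, 392×0.10 = 39.2, 392×0.15 = 58.8, 392×0.10 = 39.2, 392×0.14 = 54.88, 392×0.15 = 58.8, 392×0.05 = 19.6.
type 1: (46 − 50.96)²/50.96 = 24.6016/50.96 = 0.4828
type 2: (44 − 47.04)²/47.04 = 9.2416/47.04 = 0.1965
type 3: (32 − 23.52)²/23.52 = 71.9104/23.52 = 3.0574
type 4: (45 − 39.2)²/39.2 = 33.64/39.2 = 0.8582
type 5: (54 − 58.8)²/58.8 = 23.04/58.8 = 0.3918
type 6: (21 − 39.2)²/39.2 = 331.24/39.2 = 8.4500
type 7: (55 − 54.88)²/54.88 = 0.0144/54.88 = 0.0003
type 8: (71 − 58.8)²/58.8 = 148.84/58.8 = 2.5313
type 9: (24 − 19.6)²/19.6 = 19.36/19.6 = 0.9878
Sum = 16.956

16.956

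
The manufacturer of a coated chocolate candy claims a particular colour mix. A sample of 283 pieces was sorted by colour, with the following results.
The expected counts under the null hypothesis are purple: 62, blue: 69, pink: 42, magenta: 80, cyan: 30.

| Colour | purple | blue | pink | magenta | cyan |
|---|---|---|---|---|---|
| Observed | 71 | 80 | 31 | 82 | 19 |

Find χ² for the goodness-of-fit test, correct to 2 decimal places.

cat          O        E   (O−E)²/E
purple      71       62      1.306
blue        80       69      1.754
pink        31       42      2.881
magenta     82       80      0.050
cyan        19       30      4.033
Sum = 10.02

10.02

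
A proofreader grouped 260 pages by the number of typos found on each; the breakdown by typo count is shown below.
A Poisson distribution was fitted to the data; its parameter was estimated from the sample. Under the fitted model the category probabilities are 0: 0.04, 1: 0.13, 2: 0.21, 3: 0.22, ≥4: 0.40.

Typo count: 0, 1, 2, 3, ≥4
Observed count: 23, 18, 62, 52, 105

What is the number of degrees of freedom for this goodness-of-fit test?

There are k = 5 categories and 1 parameter estimated from the data, so df = 5 − 1 − 1 = 3.

3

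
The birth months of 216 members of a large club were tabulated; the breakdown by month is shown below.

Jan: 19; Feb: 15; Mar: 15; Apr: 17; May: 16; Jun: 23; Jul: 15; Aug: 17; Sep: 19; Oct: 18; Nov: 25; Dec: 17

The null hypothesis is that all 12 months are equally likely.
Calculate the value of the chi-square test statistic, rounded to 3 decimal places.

Expected count for each of the 12 categories: 216/12 = 18.
cat         O        E   (O−E)²/E
Jan        19       18     0.0556
Feb        15       18     0.5000
Mar        15       18     0.5000
Apr        17       18     0.0556
May        16       18     0.2222
Jun        23       18     1.3889
Jul        15       18     0.5000
Aug        17       18     0.0556
Sep        19       18     0.0556
Oct        18       18     0.0000
Nov        25       18     2.7222
Dec        17       18     0.0556
Sum = 6.111

6.111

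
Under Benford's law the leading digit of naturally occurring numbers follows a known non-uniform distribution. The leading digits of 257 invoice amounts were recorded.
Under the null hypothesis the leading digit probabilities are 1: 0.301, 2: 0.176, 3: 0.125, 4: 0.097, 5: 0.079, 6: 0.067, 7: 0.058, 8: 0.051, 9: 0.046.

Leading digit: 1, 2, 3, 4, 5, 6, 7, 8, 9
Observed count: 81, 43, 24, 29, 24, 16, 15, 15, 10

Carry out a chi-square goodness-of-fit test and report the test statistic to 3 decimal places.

4.316

Expected counts E_i = n·p_i: 257×0.301 = 77.357, 257×0.176 = 45.232, 257×0.125 = 32.125, 257×0.097 = 24.929, 257×0.079 = 20.303, 257×0.067 = 17.219, 257×0.058 = 14.906, 257×0.051 = 13.107, 257×0.046 = 11.822.
cat         O        E   (O−E)²/E
1          81   77.357     0.1716
2          43   45.232     0.1101
3          24   32.125     2.0550
4          29   24.929     0.6648
5          24   20.303     0.6732
6          16   17.219     0.0863
7          15   14.906     0.0006
8          15   13.107     0.2734
9          10   11.822     0.2808
Sum = 4.316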